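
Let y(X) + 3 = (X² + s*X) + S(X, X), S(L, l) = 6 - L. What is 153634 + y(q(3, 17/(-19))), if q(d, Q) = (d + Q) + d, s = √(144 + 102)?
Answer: 55470523/361 + 97*√246/19 ≈ 1.5374e+5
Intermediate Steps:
s = √246 ≈ 15.684
q(d, Q) = Q + 2*d (q(d, Q) = (Q + d) + d = Q + 2*d)
y(X) = 3 + X² - X + X*√246 (y(X) = -3 + ((X² + √246*X) + (6 - X)) = -3 + ((X² + X*√246) + (6 - X)) = -3 + (6 + X² - X + X*√246) = 3 + X² - X + X*√246)
153634 + y(q(3, 17/(-19))) = 153634 + (3 + (17/(-19) + 2*3)² - (17/(-19) + 2*3) + (17/(-19) + 2*3)*√246) = 153634 + (3 + (17*(-1/19) + 6)² - (17*(-1/19) + 6) + (17*(-1/19) + 6)*√246) = 153634 + (3 + (-17/19 + 6)² - (-17/19 + 6) + (-17/19 + 6)*√246) = 153634 + (3 + (97/19)² - 1*97/19 + 97*√246/19) = 153634 + (3 + 9409/361 - 97/19 + 97*√246/19) = 153634 + (8649/361 + 97*√246/19) = 55470523/361 + 97*√246/19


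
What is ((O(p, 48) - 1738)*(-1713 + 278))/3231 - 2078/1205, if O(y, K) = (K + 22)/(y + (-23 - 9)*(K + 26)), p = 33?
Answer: 1400366734094/1818196785 ≈ 770.20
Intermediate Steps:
O(y, K) = (22 + K)/(-832 + y - 32*K) (O(y, K) = (22 + K)/(y - 32*(26 + K)) = (22 + K)/(y + (-832 - 32*K)) = (22 + K)/(-832 + y - 32*K))
((O(p, 48) - 1738)*(-1713 + 278))/3231 - 2078/1205 = (((22 + 48)/(-832 + 33 - 32*48) - 1738)*(-1713 + 278))/3231 - 2078/1205 = ((70/(-832 + 33 - 1536) - 1738)*(-1435))*(1/3231) - 2078*1/1205 = ((70/(-2335) - 1738)*(-1435))*(1/3231) - 2078/1205 = ((-1/2335*70 - 1738)*(-1435))*(1/3231) - 2078/1205 = ((-14/467 - 1738)*(-1435))*(1/3231) - 2078/1205 = -811660/467*(-1435)*(1/3231) - 2078/1205 = (1164732100/467)*(1/3231) - 2078/1205 = 1164732100/1508877 - 2078/1205 = 1400366734094/1818196785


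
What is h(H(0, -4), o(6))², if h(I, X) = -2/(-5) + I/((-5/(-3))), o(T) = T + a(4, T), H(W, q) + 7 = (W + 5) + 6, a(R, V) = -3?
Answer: 196/25 ≈ 7.8400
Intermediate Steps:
H(W, q) = 4 + W (H(W, q) = -7 + ((W + 5) + 6) = -7 + ((5 + W) + 6) = -7 + (11 + W) = 4 + W)
o(T) = -3 + T (o(T) = T - 3 = -3 + T)
h(I, X) = ⅖ + 3*I/5 (h(I, X) = -2*(-⅕) + I/((-5*(-⅓))) = ⅖ + I/(5/3) = ⅖ + I*(⅗) = ⅖ + 3*I/5)
h(H(0, -4), o(6))² = (⅖ + 3*(4 + 0)/5)² = (⅖ + (⅗)*4)² = (⅖ + 12/5)² = (14/5)² = 196/25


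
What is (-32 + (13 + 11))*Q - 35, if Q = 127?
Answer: -1051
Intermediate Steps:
(-32 + (13 + 11))*Q - 35 = (-32 + (13 + 11))*127 - 35 = (-32 + 24)*127 - 35 = -8*127 - 35 = -1016 - 35 = -1051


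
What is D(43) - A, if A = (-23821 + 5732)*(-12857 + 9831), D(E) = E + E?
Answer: -54737228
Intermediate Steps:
D(E) = 2*E
A = 54737314 (A = -18089*(-3026) = 54737314)
D(43) - A = 2*43 - 1*54737314 = 86 - 54737314 = -54737228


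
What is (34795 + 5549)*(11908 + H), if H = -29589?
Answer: -713322264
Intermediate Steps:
(34795 + 5549)*(11908 + H) = (34795 + 5549)*(11908 - 29589) = 40344*(-17681) = -713322264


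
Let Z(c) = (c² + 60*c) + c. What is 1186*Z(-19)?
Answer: -946428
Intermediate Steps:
Z(c) = c² + 61*c
1186*Z(-19) = 1186*(-19*(61 - 19)) = 1186*(-19*42) = 1186*(-798) = -946428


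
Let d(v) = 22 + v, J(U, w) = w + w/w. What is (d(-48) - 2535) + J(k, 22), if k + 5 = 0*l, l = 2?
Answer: -2538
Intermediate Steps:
k = -5 (k = -5 + 0*2 = -5 + 0 = -5)
J(U, w) = 1 + w (J(U, w) = w + 1 = 1 + w)
(d(-48) - 2535) + J(k, 22) = ((22 - 48) - 2535) + (1 + 22) = (-26 - 2535) + 23 = -2561 + 23 = -2538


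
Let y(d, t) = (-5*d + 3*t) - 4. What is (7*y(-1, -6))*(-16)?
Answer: 1904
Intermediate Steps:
y(d, t) = -4 - 5*d + 3*t
(7*y(-1, -6))*(-16) = (7*(-4 - 5*(-1) + 3*(-6)))*(-16) = (7*(-4 + 5 - 18))*(-16) = (7*(-17))*(-16) = -119*(-16) = 1904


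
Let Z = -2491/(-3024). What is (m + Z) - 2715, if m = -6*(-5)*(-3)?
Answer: -8479829/3024 ≈ -2804.2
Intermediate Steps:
m = -90 (m = 30*(-3) = -90)
Z = 2491/3024 (Z = -2491*(-1/3024) = 2491/3024 ≈ 0.82374)
(m + Z) - 2715 = (-90 + 2491/3024) - 2715 = -269669/3024 - 2715 = -8479829/3024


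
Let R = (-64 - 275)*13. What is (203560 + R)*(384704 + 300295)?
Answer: 136419605847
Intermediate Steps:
R = -4407 (R = -339*13 = -4407)
(203560 + R)*(384704 + 300295) = (203560 - 4407)*(384704 + 300295) = 199153*684999 = 136419605847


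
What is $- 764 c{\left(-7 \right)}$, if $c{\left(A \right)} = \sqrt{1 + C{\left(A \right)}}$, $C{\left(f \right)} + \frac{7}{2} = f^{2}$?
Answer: $- 382 \sqrt{186} \approx -5209.8$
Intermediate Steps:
$C{\left(f \right)} = - \frac{7}{2} + f^{2}$
$c{\left(A \right)} = \sqrt{- \frac{5}{2} + A^{2}}$ ($c{\left(A \right)} = \sqrt{1 + \left(- \frac{7}{2} + A^{2}\right)} = \sqrt{- \frac{5}{2} + A^{2}}$)
$- 764 c{\left(-7 \right)} = - 764 \frac{\sqrt{-10 + 4 \left(-7\right)^{2}}}{2} = - 764 \frac{\sqrt{-10 + 4 \cdot 49}}{2} = - 764 \frac{\sqrt{-10 + 196}}{2} = - 764 \frac{\sqrt{186}}{2} = - 382 \sqrt{186}$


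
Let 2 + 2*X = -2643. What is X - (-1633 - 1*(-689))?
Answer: -757/2 ≈ -378.50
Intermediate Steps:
X = -2645/2 (X = -1 + (½)*(-2643) = -1 - 2643/2 = -2645/2 ≈ -1322.5)
X - (-1633 - 1*(-689)) = -2645/2 - (-1633 - 1*(-689)) = -2645/2 - (-1633 + 689) = -2645/2 - 1*(-944) = -2645/2 + 944 = -757/2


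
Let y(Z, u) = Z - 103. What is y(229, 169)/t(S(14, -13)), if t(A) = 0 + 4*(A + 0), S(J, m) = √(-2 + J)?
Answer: 21*√3/4 ≈ 9.0933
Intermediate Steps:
y(Z, u) = -103 + Z
t(A) = 4*A (t(A) = 0 + 4*A = 4*A)
y(229, 169)/t(S(14, -13)) = (-103 + 229)/((4*√(-2 + 14))) = 126/((4*√12)) = 126/((4*(2*√3))) = 126/((8*√3)) = 126*(√3/24) = 21*√3/4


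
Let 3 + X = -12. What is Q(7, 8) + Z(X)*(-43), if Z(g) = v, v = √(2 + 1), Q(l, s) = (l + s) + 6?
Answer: 21 - 43*√3 ≈ -53.478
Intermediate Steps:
X = -15 (X = -3 - 12 = -15)
Q(l, s) = 6 + l + s
v = √3 ≈ 1.7320
Z(g) = √3
Q(7, 8) + Z(X)*(-43) = (6 + 7 + 8) + √3*(-43) = 21 - 43*√3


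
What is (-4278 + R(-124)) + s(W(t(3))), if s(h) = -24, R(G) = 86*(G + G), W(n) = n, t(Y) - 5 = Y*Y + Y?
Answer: -25630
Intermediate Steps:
t(Y) = 5 + Y + Y**2 (t(Y) = 5 + (Y*Y + Y) = 5 + (Y**2 + Y) = 5 + (Y + Y**2) = 5 + Y + Y**2)
R(G) = 172*G (R(G) = 86*(2*G) = 172*G)
(-4278 + R(-124)) + s(W(t(3))) = (-4278 + 172*(-124)) - 24 = (-4278 - 21328) - 24 = -25606 - 24 = -25630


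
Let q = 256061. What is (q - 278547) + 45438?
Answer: 22952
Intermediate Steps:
(q - 278547) + 45438 = (256061 - 278547) + 45438 = -22486 + 45438 = 22952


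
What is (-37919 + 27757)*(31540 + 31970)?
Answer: -645388620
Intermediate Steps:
(-37919 + 27757)*(31540 + 31970) = -10162*63510 = -645388620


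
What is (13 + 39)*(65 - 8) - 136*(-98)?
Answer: 16292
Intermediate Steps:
(13 + 39)*(65 - 8) - 136*(-98) = 52*57 + 13328 = 2964 + 13328 = 16292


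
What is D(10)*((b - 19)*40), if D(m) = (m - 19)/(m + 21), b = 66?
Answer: -16920/31 ≈ -545.81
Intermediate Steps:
D(m) = (-19 + m)/(21 + m)
D(10)*((b - 19)*40) = ((-19 + 10)/(21 + 10))*((66 - 19)*40) = (-9/31)*(47*40) = ((1/31)*(-9))*1880 = -9/31*1880 = -16920/31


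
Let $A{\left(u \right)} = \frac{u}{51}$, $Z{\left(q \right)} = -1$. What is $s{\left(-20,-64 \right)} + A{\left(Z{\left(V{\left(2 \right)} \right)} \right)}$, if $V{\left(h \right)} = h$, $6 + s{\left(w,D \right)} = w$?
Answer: $- \frac{1327}{51} \approx -26.02$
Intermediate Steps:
$s{\left(w,D \right)} = -6 + w$
$A{\left(u \right)} = \frac{u}{51}$ ($A{\left(u \right)} = u \frac{1}{51} = \frac{u}{51}$)
$s{\left(-20,-64 \right)} + A{\left(Z{\left(V{\left(2 \right)} \right)} \right)} = \left(-6 - 20\right) + \frac{1}{51} \left(-1\right) = -26 - \frac{1}{51} = - \frac{1327}{51}$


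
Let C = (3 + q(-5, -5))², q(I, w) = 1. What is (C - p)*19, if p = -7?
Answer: 437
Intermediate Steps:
C = 16 (C = (3 + 1)² = 4² = 16)
(C - p)*19 = (16 - 1*(-7))*19 = (16 + 7)*19 = 23*19 = 437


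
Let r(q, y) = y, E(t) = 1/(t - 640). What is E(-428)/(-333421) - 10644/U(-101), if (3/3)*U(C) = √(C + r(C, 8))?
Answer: 1/356093628 + 3548*I*√93/31 ≈ 2.8082e-9 + 1103.7*I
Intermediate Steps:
E(t) = 1/(-640 + t)
U(C) = √(8 + C) (U(C) = √(C + 8) = √(8 + C))
E(-428)/(-333421) - 10644/U(-101) = 1/(-640 - 428*(-333421)) - 10644/√(8 - 101) = -1/333421/(-1068) - 10644*(-I*√93/93) = -1/1068*(-1/333421) - 10644*(-I*√93/93) = 1/356093628 - (-3548)*I*√93/31 = 1/356093628 + 3548*I*√93/31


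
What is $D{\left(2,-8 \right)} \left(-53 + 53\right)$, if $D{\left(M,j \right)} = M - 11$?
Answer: $0$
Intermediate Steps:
$D{\left(M,j \right)} = -11 + M$
$D{\left(2,-8 \right)} \left(-53 + 53\right) = \left(-11 + 2\right) \left(-53 + 53\right) = \left(-9\right) 0 = 0$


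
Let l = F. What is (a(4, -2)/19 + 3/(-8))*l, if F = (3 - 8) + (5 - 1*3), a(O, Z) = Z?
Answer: 219/152 ≈ 1.4408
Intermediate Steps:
F = -3 (F = -5 + (5 - 3) = -5 + 2 = -3)
l = -3
(a(4, -2)/19 + 3/(-8))*l = (-2/19 + 3/(-8))*(-3) = (-2*1/19 + 3*(-⅛))*(-3) = (-2/19 - 3/8)*(-3) = -73/152*(-3) = 219/152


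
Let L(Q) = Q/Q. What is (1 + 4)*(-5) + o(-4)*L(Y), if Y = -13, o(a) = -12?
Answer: -37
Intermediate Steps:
L(Q) = 1
(1 + 4)*(-5) + o(-4)*L(Y) = (1 + 4)*(-5) - 12*1 = 5*(-5) - 12 = -25 - 12 = -37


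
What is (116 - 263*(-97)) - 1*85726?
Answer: -60099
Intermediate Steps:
(116 - 263*(-97)) - 1*85726 = (116 + 25511) - 85726 = 25627 - 85726 = -60099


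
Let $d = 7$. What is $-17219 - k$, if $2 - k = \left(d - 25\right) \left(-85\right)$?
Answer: $-15691$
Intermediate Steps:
$k = -1528$ ($k = 2 - \left(7 - 25\right) \left(-85\right) = 2 - \left(-18\right) \left(-85\right) = 2 - 1530 = -1528$)
$-17219 - k = -17219 - -1528 = -17219 + 1528 = -15691$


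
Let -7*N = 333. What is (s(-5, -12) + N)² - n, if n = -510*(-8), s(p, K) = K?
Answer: -26031/49 ≈ -531.25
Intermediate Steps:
N = -333/7 (N = -⅐*333 = -333/7 ≈ -47.571)
n = 4080
(s(-5, -12) + N)² - n = (-12 - 333/7)² - 1*4080 = (-417/7)² - 4080 = 173889/49 - 4080 = -26031/49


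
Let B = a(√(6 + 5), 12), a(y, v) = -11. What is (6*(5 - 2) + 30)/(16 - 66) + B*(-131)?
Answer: 36001/25 ≈ 1440.0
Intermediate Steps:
B = -11
(6*(5 - 2) + 30)/(16 - 66) + B*(-131) = (6*(5 - 2) + 30)/(16 - 66) - 11*(-131) = (6*3 + 30)/(-50) + 1441 = (18 + 30)*(-1/50) + 1441 = 48*(-1/50) + 1441 = -24/25 + 1441 = 36001/25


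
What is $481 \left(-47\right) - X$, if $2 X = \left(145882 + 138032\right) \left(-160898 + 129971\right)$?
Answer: $4390281532$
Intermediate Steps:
$X = -4390304139$ ($X = \frac{\left(145882 + 138032\right) \left(-160898 + 129971\right)}{2} = \frac{283914 \left(-30927\right)}{2} = \frac{1}{2} \left(-8780608278\right) = -4390304139$)
$481 \left(-47\right) - X = 481 \left(-47\right) - -4390304139 = -22607 + 4390304139 = 4390281532$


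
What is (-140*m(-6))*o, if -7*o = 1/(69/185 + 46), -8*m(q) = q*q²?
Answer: 99900/8579 ≈ 11.645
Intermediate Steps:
m(q) = -q³/8 (m(q) = -q*q²/8 = -q³/8)
o = -185/60053 (o = -1/(7*(69/185 + 46)) = -1/(7*8579/185) = -⅐*185/8579 = -185/60053 ≈ -0.0030806)
(-140*m(-6))*o = -(-35)*(-6)³/2*(-185/60053) = -(-35)*(-216)/2*(-185/60053) = -140*27*(-185/60053) = -3780*(-185/60053) = 99900/8579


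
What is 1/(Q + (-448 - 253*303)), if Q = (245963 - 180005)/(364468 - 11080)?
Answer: -58898/4541437093 ≈ -1.2969e-5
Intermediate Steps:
Q = 10993/58898 (Q = 65958/353388 = 65958*(1/353388) = 10993/58898 ≈ 0.18664)
1/(Q + (-448 - 253*303)) = 1/(10993/58898 + (-448 - 253*303)) = 1/(10993/58898 + (-448 - 76659)) = 1/(10993/58898 - 77107) = 1/(-4541437093/58898) = -58898/4541437093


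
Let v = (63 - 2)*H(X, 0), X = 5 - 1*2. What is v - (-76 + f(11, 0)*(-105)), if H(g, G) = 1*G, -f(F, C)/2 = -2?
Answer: 496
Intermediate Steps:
f(F, C) = 4 (f(F, C) = -2*(-2) = 4)
X = 3 (X = 5 - 2 = 3)
H(g, G) = G
v = 0 (v = (63 - 2)*0 = 61*0 = 0)
v - (-76 + f(11, 0)*(-105)) = 0 - (-76 + 4*(-105)) = 0 - (-76 - 420) = 0 - 1*(-496) = 0 + 496 = 496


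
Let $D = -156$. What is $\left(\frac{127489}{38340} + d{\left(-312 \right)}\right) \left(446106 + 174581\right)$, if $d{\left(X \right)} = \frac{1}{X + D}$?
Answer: $\frac{257009728151}{124605} \approx 2.0626 \cdot 10^{6}$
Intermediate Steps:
$d{\left(X \right)} = \frac{1}{-156 + X}$ ($d{\left(X \right)} = \frac{1}{X - 156} = \frac{1}{-156 + X}$)
$\left(\frac{127489}{38340} + d{\left(-312 \right)}\right) \left(446106 + 174581\right) = \left(\frac{127489}{38340} + \frac{1}{-156 - 312}\right) \left(446106 + 174581\right) = \left(127489 \cdot \frac{1}{38340} + \frac{1}{-468}\right) 620687 = \left(\frac{127489}{38340} - \frac{1}{468}\right) 620687 = \frac{414073}{124605} \cdot 620687 = \frac{257009728151}{124605}$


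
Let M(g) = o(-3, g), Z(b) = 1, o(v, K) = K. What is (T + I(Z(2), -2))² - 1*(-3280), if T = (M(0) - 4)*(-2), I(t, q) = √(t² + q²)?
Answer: 3349 + 16*√5 ≈ 3384.8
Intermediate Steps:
M(g) = g
I(t, q) = √(q² + t²)
T = 8 (T = (0 - 4)*(-2) = -4*(-2) = 8)
(T + I(Z(2), -2))² - 1*(-3280) = (8 + √((-2)² + 1²))² - 1*(-3280) = (8 + √(4 + 1))² + 3280 = (8 + √5)² + 3280 = 3280 + (8 + √5)²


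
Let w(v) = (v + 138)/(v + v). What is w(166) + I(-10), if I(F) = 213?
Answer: 17755/83 ≈ 213.92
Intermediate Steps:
w(v) = (138 + v)/(2*v) (w(v) = (138 + v)/((2*v)) = (138 + v)*(1/(2*v)) = (138 + v)/(2*v))
w(166) + I(-10) = (½)*(138 + 166)/166 + 213 = (½)*(1/166)*304 + 213 = 76/83 + 213 = 17755/83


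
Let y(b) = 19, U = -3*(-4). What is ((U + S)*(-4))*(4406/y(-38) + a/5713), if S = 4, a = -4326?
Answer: -1605714176/108547 ≈ -14793.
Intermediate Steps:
U = 12
((U + S)*(-4))*(4406/y(-38) + a/5713) = ((12 + 4)*(-4))*(4406/19 - 4326/5713) = (16*(-4))*(4406*(1/19) - 4326*1/5713) = -64*(4406/19 - 4326/5713) = -64*25089284/108547 = -1605714176/108547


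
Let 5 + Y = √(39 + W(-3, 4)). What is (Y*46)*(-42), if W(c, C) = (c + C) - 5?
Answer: 9660 - 1932*√35 ≈ -1769.9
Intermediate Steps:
W(c, C) = -5 + C + c (W(c, C) = (C + c) - 5 = -5 + C + c)
Y = -5 + √35 (Y = -5 + √(39 + (-5 + 4 - 3)) = -5 + √(39 - 4) = -5 + √35 ≈ 0.91608)
(Y*46)*(-42) = ((-5 + √35)*46)*(-42) = (-230 + 46*√35)*(-42) = 9660 - 1932*√35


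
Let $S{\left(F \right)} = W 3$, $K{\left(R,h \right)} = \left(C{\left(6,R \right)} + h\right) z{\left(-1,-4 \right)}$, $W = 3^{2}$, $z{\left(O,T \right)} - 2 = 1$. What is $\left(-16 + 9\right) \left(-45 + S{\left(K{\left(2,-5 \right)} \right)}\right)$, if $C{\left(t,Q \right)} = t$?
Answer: $126$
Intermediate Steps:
$z{\left(O,T \right)} = 3$ ($z{\left(O,T \right)} = 2 + 1 = 3$)
$W = 9$
$K{\left(R,h \right)} = 18 + 3 h$ ($K{\left(R,h \right)} = \left(6 + h\right) 3 = 18 + 3 h$)
$S{\left(F \right)} = 27$ ($S{\left(F \right)} = 9 \cdot 3 = 27$)
$\left(-16 + 9\right) \left(-45 + S{\left(K{\left(2,-5 \right)} \right)}\right) = \left(-16 + 9\right) \left(-45 + 27\right) = \left(-7\right) \left(-18\right) = 126$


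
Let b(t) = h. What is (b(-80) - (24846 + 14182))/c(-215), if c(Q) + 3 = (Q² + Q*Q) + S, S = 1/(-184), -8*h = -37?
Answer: -7180301/17010247 ≈ -0.42212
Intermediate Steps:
h = 37/8 (h = -⅛*(-37) = 37/8 ≈ 4.6250)
b(t) = 37/8
S = -1/184 ≈ -0.0054348
c(Q) = -553/184 + 2*Q² (c(Q) = -3 + ((Q² + Q*Q) - 1/184) = -3 + ((Q² + Q²) - 1/184) = -3 + (2*Q² - 1/184) = -3 + (-1/184 + 2*Q²) = -553/184 + 2*Q²)
(b(-80) - (24846 + 14182))/c(-215) = (37/8 - (24846 + 14182))/(-553/184 + 2*(-215)²) = (37/8 - 1*39028)/(-553/184 + 2*46225) = (37/8 - 39028)/(-553/184 + 92450) = -312187/(8*17010247/184) = -312187/8*184/17010247 = -7180301/17010247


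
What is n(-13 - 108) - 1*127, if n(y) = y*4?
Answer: -611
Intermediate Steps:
n(y) = 4*y
n(-13 - 108) - 1*127 = 4*(-13 - 108) - 1*127 = 4*(-121) - 127 = -484 - 127 = -611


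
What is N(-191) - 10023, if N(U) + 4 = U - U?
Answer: -10027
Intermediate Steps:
N(U) = -4 (N(U) = -4 + (U - U) = -4 + 0 = -4)
N(-191) - 10023 = -4 - 10023 = -10027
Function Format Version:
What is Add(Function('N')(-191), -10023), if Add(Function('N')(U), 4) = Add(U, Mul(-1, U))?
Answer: -10027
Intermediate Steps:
Function('N')(U) = -4 (Function('N')(U) = Add(-4, Add(U, Mul(-1, U))) = Add(-4, 0) = -4)
Add(Function('N')(-191), -10023) = Add(-4, -10023) = -10027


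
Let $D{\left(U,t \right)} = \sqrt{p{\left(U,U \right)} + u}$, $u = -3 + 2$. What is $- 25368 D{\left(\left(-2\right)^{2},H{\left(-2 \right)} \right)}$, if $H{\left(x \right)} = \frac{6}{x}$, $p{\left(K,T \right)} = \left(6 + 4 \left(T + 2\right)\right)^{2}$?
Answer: $- 25368 \sqrt{899} \approx -7.6062 \cdot 10^{5}$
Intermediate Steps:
$p{\left(K,T \right)} = \left(14 + 4 T\right)^{2}$ ($p{\left(K,T \right)} = \left(6 + 4 \left(2 + T\right)\right)^{2} = \left(6 + \left(8 + 4 T\right)\right)^{2} = \left(14 + 4 T\right)^{2}$)
$u = -1$
$D{\left(U,t \right)} = \sqrt{-1 + 4 \left(7 + 2 U\right)^{2}}$ ($D{\left(U,t \right)} = \sqrt{4 \left(7 + 2 U\right)^{2} - 1} = \sqrt{-1 + 4 \left(7 + 2 U\right)^{2}}$)
$- 25368 D{\left(\left(-2\right)^{2},H{\left(-2 \right)} \right)} = - 25368 \sqrt{-1 + 4 \left(7 + 2 \left(-2\right)^{2}\right)^{2}} = - 25368 \sqrt{-1 + 4 \left(7 + 2 \cdot 4\right)^{2}} = - 25368 \sqrt{-1 + 4 \left(7 + 8\right)^{2}} = - 25368 \sqrt{-1 + 4 \cdot 15^{2}} = - 25368 \sqrt{-1 + 4 \cdot 225} = - 25368 \sqrt{-1 + 900} = - 25368 \sqrt{899}$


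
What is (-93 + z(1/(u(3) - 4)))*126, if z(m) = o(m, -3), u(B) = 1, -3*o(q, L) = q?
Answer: -11704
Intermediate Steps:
o(q, L) = -q/3
z(m) = -m/3
(-93 + z(1/(u(3) - 4)))*126 = (-93 - 1/(3*(1 - 4)))*126 = (-93 - ⅓/(-3))*126 = (-93 - ⅓*(-⅓))*126 = (-93 + ⅑)*126 = -836/9*126 = -11704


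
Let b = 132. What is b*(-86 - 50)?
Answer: -17952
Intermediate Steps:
b*(-86 - 50) = 132*(-86 - 50) = 132*(-136) = -17952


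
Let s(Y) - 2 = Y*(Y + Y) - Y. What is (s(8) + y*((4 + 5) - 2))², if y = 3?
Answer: 20449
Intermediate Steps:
s(Y) = 2 - Y + 2*Y² (s(Y) = 2 + (Y*(Y + Y) - Y) = 2 + (Y*(2*Y) - Y) = 2 + (2*Y² - Y) = 2 + (-Y + 2*Y²) = 2 - Y + 2*Y²)
(s(8) + y*((4 + 5) - 2))² = ((2 - 1*8 + 2*8²) + 3*((4 + 5) - 2))² = ((2 - 8 + 2*64) + 3*(9 - 2))² = ((2 - 8 + 128) + 3*7)² = (122 + 21)² = 143² = 20449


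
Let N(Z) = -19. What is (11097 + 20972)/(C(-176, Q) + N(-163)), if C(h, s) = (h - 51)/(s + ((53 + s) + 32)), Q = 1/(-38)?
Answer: -51759366/34979 ≈ -1479.7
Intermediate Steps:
Q = -1/38 (Q = 1*(-1/38) = -1/38 ≈ -0.026316)
C(h, s) = (-51 + h)/(85 + 2*s) (C(h, s) = (-51 + h)/(s + (85 + s)) = (-51 + h)/(85 + 2*s))
(11097 + 20972)/(C(-176, Q) + N(-163)) = (11097 + 20972)/((-51 - 176)/(85 + 2*(-1/38)) - 19) = 32069/(-227/(85 - 1/19) - 19) = 32069/(-227/(1614/19) - 19) = 32069/((19/1614)*(-227) - 19) = 32069/(-4313/1614 - 19) = 32069/(-34979/1614) = 32069*(-1614/34979) = -51759366/34979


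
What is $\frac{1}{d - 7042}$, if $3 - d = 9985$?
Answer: $- \frac{1}{17024} \approx -5.8741 \cdot 10^{-5}$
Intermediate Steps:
$d = -9982$ ($d = 3 - 9985 = -9982$)
$\frac{1}{d - 7042} = \frac{1}{-9982 - 7042} = \frac{1}{-17024} = - \frac{1}{17024}$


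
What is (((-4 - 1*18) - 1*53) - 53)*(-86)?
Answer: 11008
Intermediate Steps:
(((-4 - 1*18) - 1*53) - 53)*(-86) = (((-4 - 18) - 53) - 53)*(-86) = ((-22 - 53) - 53)*(-86) = (-75 - 53)*(-86) = -128*(-86) = 11008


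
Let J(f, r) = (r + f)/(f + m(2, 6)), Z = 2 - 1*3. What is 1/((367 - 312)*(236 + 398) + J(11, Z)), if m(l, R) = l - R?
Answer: 7/244100 ≈ 2.8677e-5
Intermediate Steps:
Z = -1 (Z = 2 - 3 = -1)
J(f, r) = (f + r)/(-4 + f) (J(f, r) = (r + f)/(f + (2 - 1*6)) = (f + r)/(f + (2 - 6)) = (f + r)/(f - 4) = (f + r)/(-4 + f))
1/((367 - 312)*(236 + 398) + J(11, Z)) = 1/((367 - 312)*(236 + 398) + (11 - 1)/(-4 + 11)) = 1/(55*634 + 10/7) = 1/(34870 + (⅐)*10) = 1/(34870 + 10/7) = 1/(244100/7) = 7/244100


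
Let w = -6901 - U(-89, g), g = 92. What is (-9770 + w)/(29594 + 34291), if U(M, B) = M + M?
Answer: -16493/63885 ≈ -0.25817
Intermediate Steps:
U(M, B) = 2*M
w = -6723 (w = -6901 - 2*(-89) = -6901 - 1*(-178) = -6901 + 178 = -6723)
(-9770 + w)/(29594 + 34291) = (-9770 - 6723)/(29594 + 34291) = -16493/63885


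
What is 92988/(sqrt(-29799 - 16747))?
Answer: -46494*I*sqrt(34)/629 ≈ -431.01*I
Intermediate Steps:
92988/(sqrt(-29799 - 16747)) = 92988/(sqrt(-46546)) = 92988/((37*I*sqrt(34))) = 92988*(-I*sqrt(34)/1258) = -46494*I*sqrt(34)/629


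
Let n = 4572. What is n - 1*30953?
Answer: -26381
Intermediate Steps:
n - 1*30953 = 4572 - 1*30953 = 4572 - 30953 = -26381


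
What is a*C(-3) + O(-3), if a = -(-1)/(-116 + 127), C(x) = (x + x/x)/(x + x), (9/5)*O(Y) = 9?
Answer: 166/33 ≈ 5.0303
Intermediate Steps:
O(Y) = 5 (O(Y) = (5/9)*9 = 5)
C(x) = (1 + x)/(2*x) (C(x) = (x + 1)/((2*x)) = (1 + x)*(1/(2*x)) = (1 + x)/(2*x))
a = 1/11 (a = -(-1)/11 = -1*(-1/11) = 1/11 ≈ 0.090909)
a*C(-3) + O(-3) = ((½)*(1 - 3)/(-3))/11 + 5 = ((½)*(-⅓)*(-2))/11 + 5 = (1/11)*(⅓) + 5 = 1/33 + 5 = 166/33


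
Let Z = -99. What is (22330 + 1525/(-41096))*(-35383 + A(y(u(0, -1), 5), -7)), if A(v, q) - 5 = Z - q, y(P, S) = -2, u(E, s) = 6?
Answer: -16274915668925/20548 ≈ -7.9204e+8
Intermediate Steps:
A(v, q) = -94 - q (A(v, q) = 5 + (-99 - q) = -94 - q)
(22330 + 1525/(-41096))*(-35383 + A(y(u(0, -1), 5), -7)) = (22330 + 1525/(-41096))*(-35383 + (-94 - 1*(-7))) = (22330 + 1525*(-1/41096))*(-35383 + (-94 + 7)) = (22330 - 1525/41096)*(-35383 - 87) = (917672155/41096)*(-35470) = -16274915668925/20548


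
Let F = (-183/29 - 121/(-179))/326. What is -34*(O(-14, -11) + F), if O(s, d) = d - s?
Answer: -85808350/846133 ≈ -101.41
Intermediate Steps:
F = -14624/846133 (F = (-183*1/29 - 121*(-1/179))*(1/326) = (-183/29 + 121/179)*(1/326) = -29248/5191*1/326 = -14624/846133 ≈ -0.017283)
-34*(O(-14, -11) + F) = -34*((-11 - 1*(-14)) - 14624/846133) = -34*((-11 + 14) - 14624/846133) = -34*(3 - 14624/846133) = -34*2523775/846133 = -85808350/846133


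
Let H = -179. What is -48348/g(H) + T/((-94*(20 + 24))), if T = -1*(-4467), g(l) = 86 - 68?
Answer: -11113763/4136 ≈ -2687.1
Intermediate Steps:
g(l) = 18
T = 4467
-48348/g(H) + T/((-94*(20 + 24))) = -48348/18 + 4467/((-94*(20 + 24))) = -48348*1/18 + 4467/((-94*44)) = -2686 + 4467/(-4136) = -2686 + 4467*(-1/4136) = -2686 - 4467/4136 = -11113763/4136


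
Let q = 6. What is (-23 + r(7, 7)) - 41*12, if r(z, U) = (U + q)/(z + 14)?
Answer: -10802/21 ≈ -514.38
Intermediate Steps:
r(z, U) = (6 + U)/(14 + z) (r(z, U) = (U + 6)/(z + 14) = (6 + U)/(14 + z))
(-23 + r(7, 7)) - 41*12 = (-23 + (6 + 7)/(14 + 7)) - 41*12 = (-23 + 13/21) - 492 = -470/21 - 492 = -10802/21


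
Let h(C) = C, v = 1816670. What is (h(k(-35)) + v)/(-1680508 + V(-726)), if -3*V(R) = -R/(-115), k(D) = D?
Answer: -208913025/193258178 ≈ -1.0810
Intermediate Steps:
V(R) = -R/345 (V(R) = -(-R)/(3*(-115)) = -(-R)*(-1)/(3*115) = -R/345)
(h(k(-35)) + v)/(-1680508 + V(-726)) = (-35 + 1816670)/(-1680508 - 1/345*(-726)) = 1816635/(-1680508 + 242/115) = 1816635/(-193258178/115) = 1816635*(-115/193258178) = -208913025/193258178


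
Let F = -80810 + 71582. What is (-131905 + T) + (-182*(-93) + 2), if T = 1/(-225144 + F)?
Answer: -26947389445/234372 ≈ -1.1498e+5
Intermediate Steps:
F = -9228
T = -1/234372 (T = 1/(-225144 - 9228) = 1/(-234372) = -1/234372 ≈ -4.2667e-6)
(-131905 + T) + (-182*(-93) + 2) = (-131905 - 1/234372) + (-182*(-93) + 2) = -30914838661/234372 + (16926 + 2) = -30914838661/234372 + 16928 = -26947389445/234372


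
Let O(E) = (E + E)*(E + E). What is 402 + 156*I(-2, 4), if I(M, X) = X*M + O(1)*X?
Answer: 1650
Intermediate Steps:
O(E) = 4*E² (O(E) = (2*E)*(2*E) = 4*E²)
I(M, X) = 4*X + M*X (I(M, X) = X*M + (4*1²)*X = M*X + (4*1)*X = M*X + 4*X = 4*X + M*X)
402 + 156*I(-2, 4) = 402 + 156*(4*(4 - 2)) = 402 + 156*(4*2) = 402 + 156*8 = 402 + 1248 = 1650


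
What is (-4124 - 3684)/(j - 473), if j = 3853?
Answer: -1952/845 ≈ -2.3101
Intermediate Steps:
(-4124 - 3684)/(j - 473) = (-4124 - 3684)/(3853 - 473) = -7808/3380 = -7808*1/3380 = -1952/845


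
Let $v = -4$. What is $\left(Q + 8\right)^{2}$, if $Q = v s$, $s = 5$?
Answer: $144$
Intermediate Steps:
$Q = -20$ ($Q = \left(-4\right) 5 = -20$)
$\left(Q + 8\right)^{2} = \left(-20 + 8\right)^{2} = \left(-12\right)^{2} = 144$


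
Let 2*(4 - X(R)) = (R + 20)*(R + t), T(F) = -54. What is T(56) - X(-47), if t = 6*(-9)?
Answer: 2611/2 ≈ 1305.5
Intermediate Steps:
t = -54
X(R) = 4 - (-54 + R)*(20 + R)/2 (X(R) = 4 - (R + 20)*(R - 54)/2 = 4 - (20 + R)*(-54 + R)/2 = 4 - (-54 + R)*(20 + R)/2)
T(56) - X(-47) = -54 - (544 + 17*(-47) - ½*(-47)²) = -54 - (544 - 799 - ½*2209) = -54 - (544 - 799 - 2209/2) = -54 - 1*(-2719/2) = -54 + 2719/2 = 2611/2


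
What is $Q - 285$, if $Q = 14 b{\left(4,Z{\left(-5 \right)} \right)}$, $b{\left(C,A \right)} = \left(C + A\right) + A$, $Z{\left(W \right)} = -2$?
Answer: $-285$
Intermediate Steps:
$b{\left(C,A \right)} = C + 2 A$ ($b{\left(C,A \right)} = \left(A + C\right) + A = C + 2 A$)
$Q = 0$ ($Q = 14 \left(4 + 2 \left(-2\right)\right) = 14 \left(4 - 4\right) = 14 \cdot 0 = 0$)
$Q - 285 = 0 - 285 = -285$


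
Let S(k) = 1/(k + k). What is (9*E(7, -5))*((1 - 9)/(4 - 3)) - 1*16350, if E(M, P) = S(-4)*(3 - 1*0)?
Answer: -16323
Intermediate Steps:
S(k) = 1/(2*k)
E(M, P) = -3/8 (E(M, P) = ((½)/(-4))*(3 - 1*0) = ((½)*(-¼))*(3 + 0) = -⅛*3 = -3/8)
(9*E(7, -5))*((1 - 9)/(4 - 3)) - 1*16350 = (9*(-3/8))*((1 - 9)/(4 - 3)) - 1*16350 = -(-27)/1 - 16350 = -(-27) - 16350 = -27/8*(-8) - 16350 = 27 - 16350 = -16323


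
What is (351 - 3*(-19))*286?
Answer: 116688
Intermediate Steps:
(351 - 3*(-19))*286 = (351 + 57)*286 = 408*286 = 116688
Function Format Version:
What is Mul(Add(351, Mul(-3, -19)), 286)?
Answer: 116688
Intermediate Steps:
Mul(Add(351, Mul(-3, -19)), 286) = Mul(Add(351, 57), 286) = Mul(408, 286) = 116688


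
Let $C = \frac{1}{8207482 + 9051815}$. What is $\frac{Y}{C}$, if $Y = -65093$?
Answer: $-1123459419621$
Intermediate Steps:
$C = \frac{1}{17259297} \approx 5.794 \cdot 10^{-8}$
$\frac{Y}{C} = - 65093 \frac{1}{\frac{1}{17259297}} = \left(-65093\right) 17259297 = -1123459419621$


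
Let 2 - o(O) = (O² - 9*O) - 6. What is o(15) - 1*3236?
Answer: -3318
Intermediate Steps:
o(O) = 8 - O² + 9*O (o(O) = 2 - ((O² - 9*O) - 6) = 2 - (-6 + O² - 9*O) = 2 + (6 - O² + 9*O) = 8 - O² + 9*O)
o(15) - 1*3236 = (8 - 1*15² + 9*15) - 1*3236 = (8 - 1*225 + 135) - 3236 = (8 - 225 + 135) - 3236 = -82 - 3236 = -3318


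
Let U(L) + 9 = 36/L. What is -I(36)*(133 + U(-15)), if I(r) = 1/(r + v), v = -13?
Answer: -608/115 ≈ -5.2870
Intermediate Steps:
U(L) = -9 + 36/L
I(r) = 1/(-13 + r) (I(r) = 1/(r - 13) = 1/(-13 + r))
-I(36)*(133 + U(-15)) = -(133 + (-9 + 36/(-15)))/(-13 + 36) = -(133 + (-9 + 36*(-1/15)))/23 = -(133 + (-9 - 12/5))/23 = -(133 - 57/5)/23 = -608/(23*5) = -1*608/115 = -608/115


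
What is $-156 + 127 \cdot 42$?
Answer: $5178$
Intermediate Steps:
$-156 + 127 \cdot 42 = -156 + 5334 = 5178$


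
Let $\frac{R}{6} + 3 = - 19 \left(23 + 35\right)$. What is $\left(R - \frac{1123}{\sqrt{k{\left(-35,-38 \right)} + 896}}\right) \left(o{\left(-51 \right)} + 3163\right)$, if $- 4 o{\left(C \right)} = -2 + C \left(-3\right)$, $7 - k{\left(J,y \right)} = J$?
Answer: $- \frac{41440815}{2} - \frac{14038623 \sqrt{938}}{3752} \approx -2.0835 \cdot 10^{7}$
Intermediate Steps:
$k{\left(J,y \right)} = 7 - J$
$o{\left(C \right)} = \frac{1}{2} + \frac{3 C}{4}$ ($o{\left(C \right)} = - \frac{-2 + C \left(-3\right)}{4} = - \frac{-2 - 3 C}{4} = \frac{1}{2} + \frac{3 C}{4}$)
$R = -6630$ ($R = -18 + 6 \left(- 19 \left(23 + 35\right)\right) = -18 + 6 \left(\left(-19\right) 58\right) = -18 + 6 \left(-1102\right) = -18 - 6612 = -6630$)
$\left(R - \frac{1123}{\sqrt{k{\left(-35,-38 \right)} + 896}}\right) \left(o{\left(-51 \right)} + 3163\right) = \left(-6630 - \frac{1123}{\sqrt{\left(7 - -35\right) + 896}}\right) \left(\left(\frac{1}{2} + \frac{3}{4} \left(-51\right)\right) + 3163\right) = \left(-6630 - \frac{1123}{\sqrt{\left(7 + 35\right) + 896}}\right) \left(\left(\frac{1}{2} - \frac{153}{4}\right) + 3163\right) = \left(-6630 - \frac{1123}{\sqrt{42 + 896}}\right) \left(- \frac{151}{4} + 3163\right) = \left(-6630 - \frac{1123}{\sqrt{938}}\right) \frac{12501}{4} = \left(-6630 - 1123 \frac{\sqrt{938}}{938}\right) \frac{12501}{4} = \left(-6630 - \frac{1123 \sqrt{938}}{938}\right) \frac{12501}{4} = - \frac{41440815}{2} - \frac{14038623 \sqrt{938}}{3752}$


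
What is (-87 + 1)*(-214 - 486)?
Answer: 60200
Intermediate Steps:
(-87 + 1)*(-214 - 486) = -86*(-700) = 60200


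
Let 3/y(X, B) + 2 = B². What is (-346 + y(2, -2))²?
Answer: 474721/4 ≈ 1.1868e+5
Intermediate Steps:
y(X, B) = 3/(-2 + B²)
(-346 + y(2, -2))² = (-346 + 3/(-2 + (-2)²))² = (-346 + 3/(-2 + 4))² = (-346 + 3/2)² = (-689/2)² = 474721/4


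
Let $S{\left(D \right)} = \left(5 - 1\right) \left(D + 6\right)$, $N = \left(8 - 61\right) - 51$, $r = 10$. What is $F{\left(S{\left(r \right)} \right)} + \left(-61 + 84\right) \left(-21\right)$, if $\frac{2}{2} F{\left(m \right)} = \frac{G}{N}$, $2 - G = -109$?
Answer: $- \frac{50343}{104} \approx -484.07$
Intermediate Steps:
$G = 111$ ($G = 2 - -109 = 2 + 109 = 111$)
$N = -104$ ($N = -53 - 51 = -104$)
$S{\left(D \right)} = 24 + 4 D$ ($S{\left(D \right)} = 4 \left(6 + D\right) = 24 + 4 D$)
$F{\left(m \right)} = - \frac{111}{104}$ ($F{\left(m \right)} = \frac{111}{-104} = 111 \left(- \frac{1}{104}\right) = - \frac{111}{104}$)
$F{\left(S{\left(r \right)} \right)} + \left(-61 + 84\right) \left(-21\right) = - \frac{111}{104} + \left(-61 + 84\right) \left(-21\right) = - \frac{111}{104} + 23 \left(-21\right) = - \frac{111}{104} - 483 = - \frac{50343}{104}$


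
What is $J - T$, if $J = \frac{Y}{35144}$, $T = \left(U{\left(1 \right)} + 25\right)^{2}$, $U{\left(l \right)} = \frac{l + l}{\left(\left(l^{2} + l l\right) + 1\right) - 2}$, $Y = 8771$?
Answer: $- \frac{25611205}{35144} \approx -728.75$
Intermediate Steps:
$U{\left(l \right)} = \frac{2 l}{-1 + 2 l^{2}}$ ($U{\left(l \right)} = \frac{2 l}{\left(\left(l^{2} + l^{2}\right) + 1\right) - 2} = \frac{2 l}{\left(2 l^{2} + 1\right) - 2} = \frac{2 l}{\left(1 + 2 l^{2}\right) - 2} = \frac{2 l}{-1 + 2 l^{2}}$)
$T = 729$ ($T = \left(2 \cdot 1 \frac{1}{-1 + 2 \cdot 1^{2}} + 25\right)^{2} = \left(2 \cdot 1 \frac{1}{-1 + 2 \cdot 1} + 25\right)^{2} = \left(2 \cdot 1 \frac{1}{-1 + 2} + 25\right)^{2} = \left(2 \cdot 1 \cdot 1^{-1} + 25\right)^{2} = \left(2 \cdot 1 \cdot 1 + 25\right)^{2} = \left(2 + 25\right)^{2} = 27^{2} = 729$)
$J = \frac{8771}{35144} \approx 0.24957$
$J - T = \frac{8771}{35144} - 729 = - \frac{25611205}{35144}$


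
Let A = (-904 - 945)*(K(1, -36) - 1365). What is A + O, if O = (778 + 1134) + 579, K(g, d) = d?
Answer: 2592940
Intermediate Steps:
O = 2491 (O = 1912 + 579 = 2491)
A = 2590449 (A = (-904 - 945)*(-36 - 1365) = -1849*(-1401) = 2590449)
A + O = 2590449 + 2491 = 2592940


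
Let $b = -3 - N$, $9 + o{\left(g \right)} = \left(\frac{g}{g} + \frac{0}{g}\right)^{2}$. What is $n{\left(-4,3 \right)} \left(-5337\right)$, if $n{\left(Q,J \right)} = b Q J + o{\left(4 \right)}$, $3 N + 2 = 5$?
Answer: $-213480$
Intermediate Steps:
$N = 1$ ($N = - \frac{2}{3} + \frac{1}{3} \cdot 5 = - \frac{2}{3} + \frac{5}{3} = 1$)
$o{\left(g \right)} = -8$ ($o{\left(g \right)} = -9 + \left(\frac{g}{g} + \frac{0}{g}\right)^{2} = -9 + \left(1 + 0\right)^{2} = -9 + 1^{2} = -9 + 1 = -8$)
$b = -4$ ($b = -3 - 1 = -4$)
$n{\left(Q,J \right)} = -8 - 4 J Q$ ($n{\left(Q,J \right)} = - 4 Q J - 8 = - 4 J Q - 8 = -8 - 4 J Q$)
$n{\left(-4,3 \right)} \left(-5337\right) = \left(-8 - 12 \left(-4\right)\right) \left(-5337\right) = \left(-8 + 48\right) \left(-5337\right) = 40 \left(-5337\right) = -213480$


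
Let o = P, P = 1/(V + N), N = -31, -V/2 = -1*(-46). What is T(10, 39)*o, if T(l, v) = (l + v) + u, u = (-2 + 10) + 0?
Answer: -19/41 ≈ -0.46341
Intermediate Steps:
V = -92 (V = -(-2)*(-46) = -2*46 = -92)
u = 8 (u = 8 + 0 = 8)
T(l, v) = 8 + l + v (T(l, v) = (l + v) + 8 = 8 + l + v)
P = -1/123 (P = 1/(-92 - 31) = 1/(-123) = -1/123 ≈ -0.0081301)
o = -1/123 ≈ -0.0081301
T(10, 39)*o = (8 + 10 + 39)*(-1/123) = 57*(-1/123) = -19/41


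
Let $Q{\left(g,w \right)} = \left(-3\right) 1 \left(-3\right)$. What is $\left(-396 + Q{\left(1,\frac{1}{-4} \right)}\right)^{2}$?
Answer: $149769$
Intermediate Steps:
$Q{\left(g,w \right)} = 9$ ($Q{\left(g,w \right)} = \left(-3\right) \left(-3\right) = 9$)
$\left(-396 + Q{\left(1,\frac{1}{-4} \right)}\right)^{2} = \left(-396 + 9\right)^{2} = \left(-387\right)^{2} = 149769$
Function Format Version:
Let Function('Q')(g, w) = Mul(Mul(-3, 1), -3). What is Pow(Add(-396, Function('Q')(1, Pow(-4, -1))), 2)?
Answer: 149769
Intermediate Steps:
Function('Q')(g, w) = 9 (Function('Q')(g, w) = Mul(-3, -3) = 9)
Pow(Add(-396, Function('Q')(1, Pow(-4, -1))), 2) = Pow(Add(-396, 9), 2) = Pow(-387, 2) = 149769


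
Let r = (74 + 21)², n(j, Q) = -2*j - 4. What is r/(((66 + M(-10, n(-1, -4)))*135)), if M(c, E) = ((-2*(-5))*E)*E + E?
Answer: 1805/2808 ≈ 0.64281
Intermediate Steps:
n(j, Q) = -4 - 2*j
r = 9025 (r = 95² = 9025)
M(c, E) = E + 10*E² (M(c, E) = (10*E)*E + E = 10*E² + E = E + 10*E²)
r/(((66 + M(-10, n(-1, -4)))*135)) = 9025/(((66 + (-4 - 2*(-1))*(1 + 10*(-4 - 2*(-1))))*135)) = 9025/(((66 + (-4 + 2)*(1 + 10*(-4 + 2)))*135)) = 9025/(((66 - 2*(1 + 10*(-2)))*135)) = 9025/(((66 - 2*(1 - 20))*135)) = 9025/(((66 - 2*(-19))*135)) = 9025/(((66 + 38)*135)) = 9025/((104*135)) = 9025/14040 = 9025*(1/14040) = 1805/2808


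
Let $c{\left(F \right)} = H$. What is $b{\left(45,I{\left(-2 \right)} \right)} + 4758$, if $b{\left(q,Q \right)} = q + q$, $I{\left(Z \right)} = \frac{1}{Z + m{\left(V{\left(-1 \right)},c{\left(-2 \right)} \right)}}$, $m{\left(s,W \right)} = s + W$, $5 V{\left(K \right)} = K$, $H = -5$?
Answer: $4848$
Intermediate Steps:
$c{\left(F \right)} = -5$
$V{\left(K \right)} = \frac{K}{5}$
$m{\left(s,W \right)} = W + s$
$I{\left(Z \right)} = \frac{1}{- \frac{26}{5} + Z}$ ($I{\left(Z \right)} = \frac{1}{Z + \left(-5 + \frac{1}{5} \left(-1\right)\right)} = \frac{1}{Z - \frac{26}{5}} = \frac{1}{- \frac{26}{5} + Z}$)
$b{\left(q,Q \right)} = 2 q$
$b{\left(45,I{\left(-2 \right)} \right)} + 4758 = 2 \cdot 45 + 4758 = 90 + 4758 = 4848$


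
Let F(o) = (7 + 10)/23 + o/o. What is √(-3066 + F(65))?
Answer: I*√1620994/23 ≈ 55.356*I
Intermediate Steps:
F(o) = 40/23 (F(o) = 17*(1/23) + 1 = 17/23 + 1 = 40/23)
√(-3066 + F(65)) = √(-3066 + 40/23) = √(-70478/23) = I*√1620994/23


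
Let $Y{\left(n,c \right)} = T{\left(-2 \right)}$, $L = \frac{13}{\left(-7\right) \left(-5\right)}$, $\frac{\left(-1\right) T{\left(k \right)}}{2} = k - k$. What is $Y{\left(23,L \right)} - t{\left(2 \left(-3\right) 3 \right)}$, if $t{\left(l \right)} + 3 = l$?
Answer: $21$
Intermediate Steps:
$T{\left(k \right)} = 0$ ($T{\left(k \right)} = - 2 \left(k - k\right) = \left(-2\right) 0 = 0$)
$L = \frac{13}{35} \approx 0.37143$
$Y{\left(n,c \right)} = 0$
$t{\left(l \right)} = -3 + l$
$Y{\left(23,L \right)} - t{\left(2 \left(-3\right) 3 \right)} = 0 - \left(-3 + 2 \left(-3\right) 3\right) = 0 - \left(-3 - 18\right) = 0 - -21 = 0 + 21 = 21$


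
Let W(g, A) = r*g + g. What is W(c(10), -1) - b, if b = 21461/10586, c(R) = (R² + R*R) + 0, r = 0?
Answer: 2095739/10586 ≈ 197.97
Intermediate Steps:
c(R) = 2*R² (c(R) = (R² + R²) + 0 = 2*R² + 0 = 2*R²)
W(g, A) = g (W(g, A) = 0*g + g = 0 + g = g)
b = 21461/10586 (b = 21461*(1/10586) = 21461/10586 ≈ 2.0273)
W(c(10), -1) - b = 2*10² - 1*21461/10586 = 2*100 - 21461/10586 = 200 - 21461/10586 = 2095739/10586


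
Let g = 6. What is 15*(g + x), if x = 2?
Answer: 120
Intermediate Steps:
15*(g + x) = 15*(6 + 2) = 15*8 = 120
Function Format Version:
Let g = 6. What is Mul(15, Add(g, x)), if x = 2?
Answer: 120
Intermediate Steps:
Mul(15, Add(g, x)) = Mul(15, Add(6, 2)) = Mul(15, 8) = 120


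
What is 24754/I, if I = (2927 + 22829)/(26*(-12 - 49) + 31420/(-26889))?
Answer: -264108928999/173138271 ≈ -1525.4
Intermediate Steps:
I = -346276542/21338687 (I = 25756/(26*(-61) + 31420*(-1/26889)) = 25756/(-1586 - 31420/26889) = 25756/(-42677374/26889) = 25756*(-26889/42677374) = -346276542/21338687 ≈ -16.228)
24754/I = 24754/(-346276542/21338687) = 24754*(-21338687/346276542) = -264108928999/173138271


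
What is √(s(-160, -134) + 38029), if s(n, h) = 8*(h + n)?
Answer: √35677 ≈ 188.88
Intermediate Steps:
s(n, h) = 8*h + 8*n
√(s(-160, -134) + 38029) = √((8*(-134) + 8*(-160)) + 38029) = √((-1072 - 1280) + 38029) = √(-2352 + 38029) = √35677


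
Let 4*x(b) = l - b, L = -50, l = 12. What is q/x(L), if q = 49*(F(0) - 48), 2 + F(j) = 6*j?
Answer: -4900/31 ≈ -158.06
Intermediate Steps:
F(j) = -2 + 6*j
q = -2450 (q = 49*((-2 + 6*0) - 48) = 49*((-2 + 0) - 48) = 49*(-2 - 48) = 49*(-50) = -2450)
x(b) = 3 - b/4 (x(b) = (12 - b)/4 = 3 - b/4)
q/x(L) = -2450/(3 - ¼*(-50)) = -2450/(3 + 25/2) = -2450/31/2 = -2450*2/31 = -4900/31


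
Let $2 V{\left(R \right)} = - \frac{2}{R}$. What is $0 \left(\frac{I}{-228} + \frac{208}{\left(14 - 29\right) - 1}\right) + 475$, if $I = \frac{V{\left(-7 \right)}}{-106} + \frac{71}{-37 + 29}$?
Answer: $475$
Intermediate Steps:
$V{\left(R \right)} = - \frac{1}{R}$ ($V{\left(R \right)} = \frac{\left(-2\right) \frac{1}{R}}{2} = - \frac{1}{R}$)
$I = - \frac{26345}{2968}$ ($I = \frac{\left(-1\right) \frac{1}{-7}}{-106} + \frac{71}{-37 + 29} = \left(-1\right) \left(- \frac{1}{7}\right) \left(- \frac{1}{106}\right) + \frac{71}{-8} = \frac{1}{7} \left(- \frac{1}{106}\right) + 71 \left(- \frac{1}{8}\right) = - \frac{1}{742} - \frac{71}{8} = - \frac{26345}{2968} \approx -8.8763$)
$0 \left(\frac{I}{-228} + \frac{208}{\left(14 - 29\right) - 1}\right) + 475 = 0 \left(- \frac{26345}{2968 \left(-228\right)} + \frac{208}{\left(14 - 29\right) - 1}\right) + 475 = 0 \left(\left(- \frac{26345}{2968}\right) \left(- \frac{1}{228}\right) + \frac{208}{-15 - 1}\right) + 475 = 0 \left(\frac{26345}{676704} + \frac{208}{-16}\right) + 475 = 0 \left(\frac{26345}{676704} + 208 \left(- \frac{1}{16}\right)\right) + 475 = 0 \left(\frac{26345}{676704} - 13\right) + 475 = 0 \left(- \frac{8770807}{676704}\right) + 475 = 0 + 475 = 475$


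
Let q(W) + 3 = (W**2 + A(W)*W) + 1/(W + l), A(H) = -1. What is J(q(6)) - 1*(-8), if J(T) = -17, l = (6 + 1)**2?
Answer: -9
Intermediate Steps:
l = 49 (l = 7**2 = 49)
q(W) = -3 + W**2 + 1/(49 + W) - W (q(W) = -3 + ((W**2 - W) + 1/(W + 49)) = -3 + ((W**2 - W) + 1/(49 + W)) = -3 + (W**2 + 1/(49 + W) - W) = -3 + W**2 + 1/(49 + W) - W)
J(q(6)) - 1*(-8) = -17 - 1*(-8) = -17 + 8 = -9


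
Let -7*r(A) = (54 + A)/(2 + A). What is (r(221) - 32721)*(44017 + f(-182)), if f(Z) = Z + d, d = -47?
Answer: -2236592779728/1561 ≈ -1.4328e+9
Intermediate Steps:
f(Z) = -47 + Z (f(Z) = Z - 47 = -47 + Z)
r(A) = -(54 + A)/(7*(2 + A))
(r(221) - 32721)*(44017 + f(-182)) = ((-54 - 1*221)/(7*(2 + 221)) - 32721)*(44017 + (-47 - 182)) = ((1/7)*(-54 - 221)/223 - 32721)*(44017 - 229) = ((1/7)*(1/223)*(-275) - 32721)*43788 = (-275/1561 - 32721)*43788 = -51077756/1561*43788 = -2236592779728/1561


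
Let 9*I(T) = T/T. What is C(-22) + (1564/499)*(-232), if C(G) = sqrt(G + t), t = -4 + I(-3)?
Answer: -362848/499 + I*sqrt(233)/3 ≈ -727.15 + 5.0881*I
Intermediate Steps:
I(T) = 1/9 (I(T) = (T/T)/9 = (1/9)*1 = 1/9)
t = -35/9 (t = -4 + 1/9 = -35/9 ≈ -3.8889)
C(G) = sqrt(-35/9 + G) (C(G) = sqrt(G - 35/9) = sqrt(-35/9 + G))
C(-22) + (1564/499)*(-232) = sqrt(-35 + 9*(-22))/3 + (1564/499)*(-232) = sqrt(-35 - 198)/3 + (1564*(1/499))*(-232) = sqrt(-233)/3 + (1564/499)*(-232) = (I*sqrt(233))/3 - 362848/499 = I*sqrt(233)/3 - 362848/499 = -362848/499 + I*sqrt(233)/3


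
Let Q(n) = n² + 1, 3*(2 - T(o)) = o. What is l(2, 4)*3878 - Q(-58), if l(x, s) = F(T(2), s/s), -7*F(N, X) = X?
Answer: -3919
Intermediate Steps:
T(o) = 2 - o/3
F(N, X) = -X/7
l(x, s) = -⅐ (l(x, s) = -s/(7*s) = -⅐*1 = -⅐)
Q(n) = 1 + n²
l(2, 4)*3878 - Q(-58) = -⅐*3878 - (1 + (-58)²) = -554 - (1 + 3364) = -554 - 1*3365 = -554 - 3365 = -3919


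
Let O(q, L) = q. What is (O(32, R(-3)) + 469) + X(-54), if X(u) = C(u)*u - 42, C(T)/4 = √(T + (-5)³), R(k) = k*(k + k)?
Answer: 459 - 216*I*√179 ≈ 459.0 - 2889.9*I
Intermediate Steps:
R(k) = 2*k² (R(k) = k*(2*k) = 2*k²)
C(T) = 4*√(-125 + T) (C(T) = 4*√(T + (-5)³) = 4*√(T - 125) = 4*√(-125 + T))
X(u) = -42 + 4*u*√(-125 + u) (X(u) = (4*√(-125 + u))*u - 42 = 4*u*√(-125 + u) - 42 = -42 + 4*u*√(-125 + u))
(O(32, R(-3)) + 469) + X(-54) = (32 + 469) + (-42 + 4*(-54)*√(-125 - 54)) = 501 + (-42 + 4*(-54)*√(-179)) = 501 + (-42 + 4*(-54)*(I*√179)) = 501 + (-42 - 216*I*√179) = 459 - 216*I*√179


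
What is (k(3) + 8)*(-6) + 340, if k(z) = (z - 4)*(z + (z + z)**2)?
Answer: 526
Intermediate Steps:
k(z) = (-4 + z)*(z + 4*z**2) (k(z) = (-4 + z)*(z + (2*z)**2) = (-4 + z)*(z + 4*z**2))
(k(3) + 8)*(-6) + 340 = (3*(-4 - 15*3 + 4*3**2) + 8)*(-6) + 340 = (3*(-4 - 45 + 4*9) + 8)*(-6) + 340 = (3*(-4 - 45 + 36) + 8)*(-6) + 340 = (3*(-13) + 8)*(-6) + 340 = (-39 + 8)*(-6) + 340 = -31*(-6) + 340 = 186 + 340 = 526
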